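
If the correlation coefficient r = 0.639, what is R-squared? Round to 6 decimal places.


R^2 = r^2 = (0.639)^2 = 0.408321

0.408321


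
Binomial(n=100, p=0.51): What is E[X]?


E[X] = n*p = 100 * 0.51 = 51

51


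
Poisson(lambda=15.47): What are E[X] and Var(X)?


E[X] = Var(X) = lambda = 15.47

15.47, 15.47


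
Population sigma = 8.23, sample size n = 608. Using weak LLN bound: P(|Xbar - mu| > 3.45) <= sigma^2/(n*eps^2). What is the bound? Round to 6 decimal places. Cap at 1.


bound = min(1, sigma^2/(n*eps^2))
sigma^2 = 8.23^2 = 67.7329
n*eps^2 = 608 * 3.45^2 = 608 * 11.9025 = 7236.72
sigma^2/(n*eps^2) = 67.7329 / 7236.72 ≈ 0.00935961

0.009360


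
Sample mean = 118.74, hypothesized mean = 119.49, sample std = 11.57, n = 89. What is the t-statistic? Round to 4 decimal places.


t = (xbar - mu0) / (s/sqrt(n))
xbar - mu0 = 118.74 - 119.49 = -0.75
sqrt(89) ≈ 9.43398113
s/sqrt(n) = 11.57 / 9.43398113 ≈ 1.22641755
t = -0.75 / 1.22641755 ≈ -0.611537

-0.6115


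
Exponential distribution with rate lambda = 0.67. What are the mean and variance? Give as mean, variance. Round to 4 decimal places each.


mean = 1/lam, var = 1/lam^2
mean = 1 / 0.67 = 100/67 ≈ 1.492537
lam^2 = 0.67^2 = 0.4489
var = 1 / 0.4489 = 10000/4489 ≈ 2.227668

1.4925, 2.2277


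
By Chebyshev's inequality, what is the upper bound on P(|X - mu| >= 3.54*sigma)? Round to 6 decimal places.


P <= 1/k^2
k^2 = 3.54^2 = 12.5316
1/k^2 = 1 / 12.5316 ≈ 0.07979827

0.079798


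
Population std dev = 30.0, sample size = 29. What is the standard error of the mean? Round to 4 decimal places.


SE = sigma / sqrt(n)
sqrt(29) ≈ 5.385165
SE = 30.0 / 5.385165 ≈ 5.570860

5.5709


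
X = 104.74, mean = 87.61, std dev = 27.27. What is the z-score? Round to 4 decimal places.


z = (X - mu) / sigma
X - mu = 104.74 - 87.61 = 17.13
z = 17.13 / 27.27 = 571/909 ≈ 0.628163

0.6282


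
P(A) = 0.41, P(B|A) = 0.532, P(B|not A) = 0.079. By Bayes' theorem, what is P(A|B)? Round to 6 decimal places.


P(A|B) = P(B|A)*P(A) / P(B), P(B) = P(B|A)*P(A) + P(B|not A)*P(not A)
P(B|A)*P(A) = 0.532 * 0.41 = 0.21812
P(B|not A)*P(not A) = 0.079 * 0.59 = 0.04661
P(B) = 0.21812 + 0.04661 = 0.26473
P(A|B) = 0.21812 / 0.26473 ≈ 0.82393382

0.823934


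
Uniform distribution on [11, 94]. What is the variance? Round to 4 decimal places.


Var = (b-a)^2 / 12
(b-a)^2 = (94 - 11)^2 = 6889
Var = 6889/12 ≈ 574.083333

574.0833


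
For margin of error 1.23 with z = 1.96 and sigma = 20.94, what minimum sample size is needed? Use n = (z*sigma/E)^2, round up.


z*sigma/E = 1.96 * 20.94 / 1.23 = 34202/1025 ≈ 33.367805
(z*sigma/E)^2 ≈ 1113.410402
round up: n = 1114

1114


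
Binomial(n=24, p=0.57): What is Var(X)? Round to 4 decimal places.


Var = n*p*(1-p) = 24 * 0.57 * 0.43 = 5.8824

5.8824


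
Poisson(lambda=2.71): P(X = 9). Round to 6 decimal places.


P = e^(-lam) * lam^k / k!
e^(-2.71) ≈ 0.06653681
lam^k = 2.71^9 ≈ 7883.582520
k! = 9! = 362880
P = 0.06653681 * 7883.582520 / 362880 ≈ 0.001446

0.001446


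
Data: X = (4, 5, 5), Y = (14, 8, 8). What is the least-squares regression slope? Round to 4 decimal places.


b = sum((xi-xbar)(yi-ybar)) / sum((xi-xbar)^2)
n = 3, xbar = 14/3 ≈ 4.666667, ybar = 30/3 = 10
Sxy = sum((xi-xbar)(yi-ybar)) = -4
Sxx = sum((xi-xbar)^2) = 2/3 ≈ 0.666667
b = Sxy / Sxx = -6

-6.0000


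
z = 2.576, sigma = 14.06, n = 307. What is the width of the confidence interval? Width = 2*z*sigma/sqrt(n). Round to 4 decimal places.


width = 2*z*sigma/sqrt(n)
2*z*sigma = 2 * 2.576 * 14.06 = 72.43712
sqrt(307) ≈ 17.521415
width = 72.43712 / 17.521415 ≈ 4.134205

4.1342


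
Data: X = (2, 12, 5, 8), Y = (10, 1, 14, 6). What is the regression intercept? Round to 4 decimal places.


a = ybar - b*xbar, where b = sum((xi-xbar)(yi-ybar)) / sum((xi-xbar)^2)
n = 4, xbar = 27/4 = 6.75, ybar = 31/4 = 7.75
Sxy = sum((xi-xbar)(yi-ybar)) = -59.25
Sxx = sum((xi-xbar)^2) = 54.75
b = Sxy / Sxx = -79/73 ≈ -1.082192
a = 7.75 - (-1.082192) * 6.75 = 1099/73 ≈ 15.054795

15.0548


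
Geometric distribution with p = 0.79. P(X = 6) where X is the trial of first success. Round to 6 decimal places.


P = (1-p)^(k-1) * p
(1-p)^(k-1) = 0.21^5 = 0.0004084101
P = 0.0004084101 * 0.79 ≈ 0.0003226440

0.000323


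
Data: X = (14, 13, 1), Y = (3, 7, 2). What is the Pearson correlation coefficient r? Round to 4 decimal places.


r = sum((xi-xbar)(yi-ybar)) / sqrt(sum((xi-xbar)^2) * sum((yi-ybar)^2))
n = 3, xbar = 28/3 ≈ 9.333333, ybar = 12/3 = 4
Sxy = sum((xi-xbar)(yi-ybar)) = 23
Sxx = sum((xi-xbar)^2) = 314/3 ≈ 104.666667
Syy = sum((yi-ybar)^2) = 14
sqrt(Sxx*Syy) ≈ 38.279673
r = Sxy / sqrt(Sxx*Syy) = 23 / 38.279673 ≈ 0.600841

0.6008


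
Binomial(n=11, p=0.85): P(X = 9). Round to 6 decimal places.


P = C(n,k) * p^k * (1-p)^(n-k)
C(11,9) = 55
p^k = 0.85^9 ≈ 0.2316169
(1-p)^(n-k) = 0.15^2 = 0.0225
P = 55 * 0.2316169 * 0.0225 ≈ 0.286626

0.286626


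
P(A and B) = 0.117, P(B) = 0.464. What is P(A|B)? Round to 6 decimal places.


P(A|B) = P(A and B) / P(B) = 0.117 / 0.464 = 117/464 ≈ 0.25215517

0.252155


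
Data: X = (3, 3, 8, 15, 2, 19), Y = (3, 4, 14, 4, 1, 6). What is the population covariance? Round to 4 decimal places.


Cov = (1/n)*sum((xi-xbar)(yi-ybar))
n = 6, xbar = 50/6 = 25/3 ≈ 8.333333, ybar = 32/6 = 16/3 ≈ 5.333333
sum((xi-xbar)(yi-ybar)) = 127/3 ≈ 42.333333
Cov = 42.333333 / 6 = 127/18 ≈ 7.055556

7.0556


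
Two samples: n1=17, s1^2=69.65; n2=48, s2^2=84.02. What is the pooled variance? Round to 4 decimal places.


sp^2 = ((n1-1)*s1^2 + (n2-1)*s2^2)/(n1+n2-2)
(n1-1)*s1^2 = 16 * 69.65 = 1114.4
(n2-1)*s2^2 = 47 * 84.02 = 3948.94
numerator = 1114.4 + 3948.94 = 5063.34
n1+n2-2 = 63
sp^2 = 5063.34 / 63 = 84389/1050 ≈ 80.370476

80.3705


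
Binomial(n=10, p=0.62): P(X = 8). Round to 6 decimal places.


P = C(n,k) * p^k * (1-p)^(n-k)
C(10,8) = 45
p^k = 0.62^8 ≈ 0.02183401
(1-p)^(n-k) = 0.38^2 = 0.1444
P = 45 * 0.02183401 * 0.1444 ≈ 0.141877

0.141877


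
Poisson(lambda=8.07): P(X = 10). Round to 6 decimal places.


P = e^(-lam) * lam^k / k!
e^(-8.07) ≈ 0.0003127833
lam^k = 8.07^10 ≈ 1171481264.240728
k! = 10! = 3628800
P = 0.0003127833 * 1171481264.240728 / 3628800 ≈ 0.100975

0.100975


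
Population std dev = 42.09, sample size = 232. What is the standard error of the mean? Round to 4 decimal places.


SE = sigma / sqrt(n)
sqrt(232) ≈ 15.231546
SE = 42.09 / 15.231546 ≈ 2.763344

2.7633


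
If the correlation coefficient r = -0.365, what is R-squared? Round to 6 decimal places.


R^2 = r^2 = (-0.365)^2 = 0.133225

0.133225


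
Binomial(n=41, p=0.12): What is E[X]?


E[X] = n*p = 41 * 0.12 = 4.92

4.92


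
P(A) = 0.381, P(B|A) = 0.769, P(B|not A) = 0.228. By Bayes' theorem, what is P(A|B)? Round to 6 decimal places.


P(A|B) = P(B|A)*P(A) / P(B), P(B) = P(B|A)*P(A) + P(B|not A)*P(not A)
P(B|A)*P(A) = 0.769 * 0.381 = 0.292989
P(B|not A)*P(not A) = 0.228 * 0.619 = 0.141132
P(B) = 0.292989 + 0.141132 = 0.434121
P(A|B) = 0.292989 / 0.434121 ≈ 0.67490170

0.674902


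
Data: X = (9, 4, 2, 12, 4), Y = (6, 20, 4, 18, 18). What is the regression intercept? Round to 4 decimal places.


a = ybar - b*xbar, where b = sum((xi-xbar)(yi-ybar)) / sum((xi-xbar)^2)
n = 5, xbar = 31/5 = 6.2, ybar = 66/5 = 13.2
Sxy = sum((xi-xbar)(yi-ybar)) = 20.8
Sxx = sum((xi-xbar)^2) = 68.8
b = Sxy / Sxx = 13/43 ≈ 0.302326
a = 13.2 - 0.302326 * 6.2 = 487/43 ≈ 11.325581

11.3256


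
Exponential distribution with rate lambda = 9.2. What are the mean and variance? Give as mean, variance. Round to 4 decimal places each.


mean = 1/lam, var = 1/lam^2
mean = 1 / 9.2 = 5/46 ≈ 0.108696
lam^2 = 9.2^2 = 84.64
var = 1 / 84.64 = 25/2116 ≈ 0.011815

0.1087, 0.0118


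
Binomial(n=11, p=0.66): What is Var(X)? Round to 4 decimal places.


Var = n*p*(1-p) = 11 * 0.66 * 0.34 = 2.4684

2.4684


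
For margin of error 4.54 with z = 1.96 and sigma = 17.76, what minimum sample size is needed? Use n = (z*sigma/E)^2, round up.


z*sigma/E = 1.96 * 17.76 / 4.54 = 43512/5675 ≈ 7.667313
(z*sigma/E)^2 ≈ 58.787685
round up: n = 59

59


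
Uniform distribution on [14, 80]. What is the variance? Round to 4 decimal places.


Var = (b-a)^2 / 12
(b-a)^2 = (80 - 14)^2 = 4356
Var = 4356/12 = 363

363.0000


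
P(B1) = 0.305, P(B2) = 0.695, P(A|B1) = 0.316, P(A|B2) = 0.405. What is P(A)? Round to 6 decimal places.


P(A) = P(A|B1)*P(B1) + P(A|B2)*P(B2)
P(A|B1)*P(B1) = 0.316 * 0.305 = 0.09638
P(A|B2)*P(B2) = 0.405 * 0.695 = 0.281475
P(A) = 0.09638 + 0.281475 = 0.377855

0.377855


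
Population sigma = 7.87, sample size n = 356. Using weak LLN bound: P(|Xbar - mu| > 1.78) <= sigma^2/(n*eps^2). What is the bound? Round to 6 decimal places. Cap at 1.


bound = min(1, sigma^2/(n*eps^2))
sigma^2 = 7.87^2 = 61.9369
n*eps^2 = 356 * 1.78^2 = 356 * 3.1684 = 1127.9504
sigma^2/(n*eps^2) = 61.9369 / 1127.9504 ≈ 0.05491101

0.054911


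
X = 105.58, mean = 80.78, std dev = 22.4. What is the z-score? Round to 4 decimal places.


z = (X - mu) / sigma
X - mu = 105.58 - 80.78 = 24.8
z = 24.8 / 22.4 = 31/28 ≈ 1.107143

1.1071


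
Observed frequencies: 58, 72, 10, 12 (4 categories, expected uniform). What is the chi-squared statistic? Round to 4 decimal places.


chi2 = sum((O-E)^2/E), E = total/4
total = 152, E = 152/4 = 38
(58 - 38)^2 / 38 = 400 / 38 = 200/19 ≈ 10.526316
(72 - 38)^2 / 38 = 1156 / 38 = 578/19 ≈ 30.421053
(10 - 38)^2 / 38 = 784 / 38 = 392/19 ≈ 20.631579
(12 - 38)^2 / 38 = 676 / 38 = 338/19 ≈ 17.789474
chi2 = 1508/19 ≈ 79.368421

79.3684


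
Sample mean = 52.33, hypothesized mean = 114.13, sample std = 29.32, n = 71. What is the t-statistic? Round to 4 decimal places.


t = (xbar - mu0) / (s/sqrt(n))
xbar - mu0 = 52.33 - 114.13 = -61.8
sqrt(71) ≈ 8.42614977
s/sqrt(n) = 29.32 / 8.42614977 ≈ 3.47964382
t = -61.8 / 3.47964382 ≈ -17.760438

-17.7604


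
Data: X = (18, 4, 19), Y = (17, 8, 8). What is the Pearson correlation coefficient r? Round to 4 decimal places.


r = sum((xi-xbar)(yi-ybar)) / sqrt(sum((xi-xbar)^2) * sum((yi-ybar)^2))
n = 3, xbar = 41/3 ≈ 13.666667, ybar = 33/3 = 11
Sxy = sum((xi-xbar)(yi-ybar)) = 39
Sxx = sum((xi-xbar)^2) = 422/3 ≈ 140.666667
Syy = sum((yi-ybar)^2) = 54
sqrt(Sxx*Syy) ≈ 87.155034
r = Sxy / sqrt(Sxx*Syy) = 39 / 87.155034 ≈ 0.447478

0.4475


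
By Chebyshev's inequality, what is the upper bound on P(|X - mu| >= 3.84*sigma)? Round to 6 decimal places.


P <= 1/k^2
k^2 = 3.84^2 = 14.7456
1/k^2 = 1 / 14.7456 = 625/9216 ≈ 0.06781684

0.067817


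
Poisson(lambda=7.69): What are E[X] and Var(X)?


E[X] = Var(X) = lambda = 7.69

7.69, 7.69


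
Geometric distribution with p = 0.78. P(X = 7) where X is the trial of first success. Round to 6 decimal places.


P = (1-p)^(k-1) * p
(1-p)^(k-1) = 0.22^6 ≈ 0.0001133799
P = 0.0001133799 * 0.78 ≈ 0.00008843633

0.000088


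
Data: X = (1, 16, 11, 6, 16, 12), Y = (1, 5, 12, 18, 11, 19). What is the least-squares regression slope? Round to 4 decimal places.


b = sum((xi-xbar)(yi-ybar)) / sum((xi-xbar)^2)
n = 6, xbar = 62/6 = 31/3 ≈ 10.333333, ybar = 66/6 = 11
Sxy = sum((xi-xbar)(yi-ybar)) = 43
Sxx = sum((xi-xbar)^2) = 520/3 ≈ 173.333333
b = Sxy / Sxx = 129/520 ≈ 0.248077

0.2481


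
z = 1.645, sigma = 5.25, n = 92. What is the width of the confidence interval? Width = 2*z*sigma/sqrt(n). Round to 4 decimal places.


width = 2*z*sigma/sqrt(n)
2*z*sigma = 2 * 1.645 * 5.25 = 17.2725
sqrt(92) ≈ 9.591663
width = 17.2725 / 9.591663 ≈ 1.800783

1.8008


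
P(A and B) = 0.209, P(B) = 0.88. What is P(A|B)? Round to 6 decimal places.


P(A|B) = P(A and B) / P(B) = 0.209 / 0.88 = 0.2375

0.237500


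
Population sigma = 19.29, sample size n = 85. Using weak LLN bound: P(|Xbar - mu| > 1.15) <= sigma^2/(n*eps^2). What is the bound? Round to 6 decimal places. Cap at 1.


bound = min(1, sigma^2/(n*eps^2))
sigma^2 = 19.29^2 = 372.1041
n*eps^2 = 85 * 1.15^2 = 85 * 1.3225 = 112.4125
sigma^2/(n*eps^2) = 372.1041 / 112.4125 ≈ 3.31016657
this exceeds 1, so the bound is capped at 1

1.000000


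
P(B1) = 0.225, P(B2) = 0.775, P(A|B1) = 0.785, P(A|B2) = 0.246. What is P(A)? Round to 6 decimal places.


P(A) = P(A|B1)*P(B1) + P(A|B2)*P(B2)
P(A|B1)*P(B1) = 0.785 * 0.225 = 0.176625
P(A|B2)*P(B2) = 0.246 * 0.775 = 0.19065
P(A) = 0.176625 + 0.19065 = 0.367275

0.367275


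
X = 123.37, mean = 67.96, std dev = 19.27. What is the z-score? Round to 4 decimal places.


z = (X - mu) / sigma
X - mu = 123.37 - 67.96 = 55.41
z = 55.41 / 19.27 = 5541/1927 ≈ 2.875454

2.8755


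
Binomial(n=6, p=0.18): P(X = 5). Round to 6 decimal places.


P = C(n,k) * p^k * (1-p)^(n-k)
C(6,5) = 6
p^k = 0.18^5 = 0.0001889568
(1-p)^(n-k) = 0.82^1 = 0.82
P = 6 * 0.0001889568 * 0.82 ≈ 0.000930

0.000930


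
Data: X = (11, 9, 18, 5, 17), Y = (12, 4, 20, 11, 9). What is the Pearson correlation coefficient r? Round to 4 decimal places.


r = sum((xi-xbar)(yi-ybar)) / sqrt(sum((xi-xbar)^2) * sum((yi-ybar)^2))
n = 5, xbar = 60/5 = 12, ybar = 56/5 = 11.2
Sxy = sum((xi-xbar)(yi-ybar)) = 64
Sxx = sum((xi-xbar)^2) = 120
Syy = sum((yi-ybar)^2) = 134.8
sqrt(Sxx*Syy) ≈ 127.184905
r = Sxy / sqrt(Sxx*Syy) = 64 / 127.184905 ≈ 0.503204

0.5032


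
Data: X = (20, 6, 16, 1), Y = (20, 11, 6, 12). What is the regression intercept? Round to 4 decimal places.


a = ybar - b*xbar, where b = sum((xi-xbar)(yi-ybar)) / sum((xi-xbar)^2)
n = 4, xbar = 43/4 = 10.75, ybar = 49/4 = 12.25
Sxy = sum((xi-xbar)(yi-ybar)) = 47.25
Sxx = sum((xi-xbar)^2) = 230.75
b = Sxy / Sxx = 189/923 ≈ 0.204767
a = 12.25 - 0.204767 * 10.75 = 9275/923 ≈ 10.048754

10.0488


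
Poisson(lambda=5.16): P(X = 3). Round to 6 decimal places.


P = e^(-lam) * lam^k / k!
e^(-5.16) ≈ 0.005741700
lam^k = 5.16^3 = 137.388096
k! = 3! = 6
P = 0.005741700 * 137.388096 / 6 ≈ 0.131474

0.131474


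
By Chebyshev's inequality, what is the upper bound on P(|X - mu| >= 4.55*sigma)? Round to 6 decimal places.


P <= 1/k^2
k^2 = 4.55^2 = 20.7025
1/k^2 = 1 / 20.7025 = 400/8281 ≈ 0.04830335

0.048303


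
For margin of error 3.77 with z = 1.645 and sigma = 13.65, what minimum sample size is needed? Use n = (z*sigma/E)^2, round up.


z*sigma/E = 1.645 * 13.65 / 3.77 = 6909/1160 ≈ 5.956034
(z*sigma/E)^2 ≈ 35.474347
round up: n = 36

36


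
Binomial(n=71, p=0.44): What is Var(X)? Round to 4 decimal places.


Var = n*p*(1-p) = 71 * 0.44 * 0.56 = 17.4944

17.4944


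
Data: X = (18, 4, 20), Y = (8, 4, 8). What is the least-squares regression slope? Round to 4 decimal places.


b = sum((xi-xbar)(yi-ybar)) / sum((xi-xbar)^2)
n = 3, xbar = 42/3 = 14, ybar = 20/3 ≈ 6.666667
Sxy = sum((xi-xbar)(yi-ybar)) = 40
Sxx = sum((xi-xbar)^2) = 152
b = Sxy / Sxx = 5/19 ≈ 0.263158

0.2632


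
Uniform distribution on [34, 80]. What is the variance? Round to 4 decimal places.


Var = (b-a)^2 / 12
(b-a)^2 = (80 - 34)^2 = 2116
Var = 2116/12 ≈ 176.333333

176.3333


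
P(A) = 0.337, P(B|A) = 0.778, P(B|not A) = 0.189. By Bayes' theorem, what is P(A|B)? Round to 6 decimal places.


P(A|B) = P(B|A)*P(A) / P(B), P(B) = P(B|A)*P(A) + P(B|not A)*P(not A)
P(B|A)*P(A) = 0.778 * 0.337 = 0.262186
P(B|not A)*P(not A) = 0.189 * 0.663 = 0.125307
P(B) = 0.262186 + 0.125307 = 0.387493
P(A|B) = 0.262186 / 0.387493 ≈ 0.67662126

0.676621


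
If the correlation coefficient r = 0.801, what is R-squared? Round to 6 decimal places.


R^2 = r^2 = (0.801)^2 = 0.641601

0.641601


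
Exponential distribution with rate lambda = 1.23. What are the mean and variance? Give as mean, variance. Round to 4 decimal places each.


mean = 1/lam, var = 1/lam^2
mean = 1 / 1.23 = 100/123 ≈ 0.813008
lam^2 = 1.23^2 = 1.5129
var = 1 / 1.5129 ≈ 0.660982

0.8130, 0.6610


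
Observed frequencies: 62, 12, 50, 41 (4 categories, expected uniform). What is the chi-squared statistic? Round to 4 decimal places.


chi2 = sum((O-E)^2/E), E = total/4
total = 165, E = 165/4 = 41.25
(62 - 41.25)^2 / 41.25 = 430.5625 / 41.25 = 6889/660 ≈ 10.437879
(12 - 41.25)^2 / 41.25 = 855.5625 / 41.25 = 4563/220 ≈ 20.740909
(50 - 41.25)^2 / 41.25 = 76.5625 / 41.25 = 245/132 ≈ 1.856061
(41 - 41.25)^2 / 41.25 = 0.0625 / 41.25 = 1/660 ≈ 0.001515
chi2 = 1817/55 ≈ 33.036364

33.0364


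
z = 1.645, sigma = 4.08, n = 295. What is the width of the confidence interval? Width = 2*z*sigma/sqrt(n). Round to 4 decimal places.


width = 2*z*sigma/sqrt(n)
2*z*sigma = 2 * 1.645 * 4.08 = 13.4232
sqrt(295) ≈ 17.175564
width = 13.4232 / 17.175564 ≈ 0.781529

0.7815


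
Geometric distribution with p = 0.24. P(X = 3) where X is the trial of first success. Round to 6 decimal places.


P = (1-p)^(k-1) * p
(1-p)^(k-1) = 0.76^2 = 0.5776
P = 0.5776 * 0.24 = 0.138624

0.138624


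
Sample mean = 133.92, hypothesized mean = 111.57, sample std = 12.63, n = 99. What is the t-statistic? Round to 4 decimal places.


t = (xbar - mu0) / (s/sqrt(n))
xbar - mu0 = 133.92 - 111.57 = 22.35
sqrt(99) ≈ 9.94987437
s/sqrt(n) = 12.63 / 9.94987437 ≈ 1.26936276
t = 22.35 / 1.26936276 ≈ 17.607260

17.6073


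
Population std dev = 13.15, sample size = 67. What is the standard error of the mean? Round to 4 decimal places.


SE = sigma / sqrt(n)
sqrt(67) ≈ 8.185353
SE = 13.15 / 8.185353 ≈ 1.606528

1.6065


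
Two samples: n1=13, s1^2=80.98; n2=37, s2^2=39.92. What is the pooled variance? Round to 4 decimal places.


sp^2 = ((n1-1)*s1^2 + (n2-1)*s2^2)/(n1+n2-2)
(n1-1)*s1^2 = 12 * 80.98 = 971.76
(n2-1)*s2^2 = 36 * 39.92 = 1437.12
numerator = 971.76 + 1437.12 = 2408.88
n1+n2-2 = 48
sp^2 = 2408.88 / 48 = 50.185

50.1850


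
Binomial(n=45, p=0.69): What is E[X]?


E[X] = n*p = 45 * 0.69 = 31.05

31.05


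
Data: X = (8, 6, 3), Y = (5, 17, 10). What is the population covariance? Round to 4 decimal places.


Cov = (1/n)*sum((xi-xbar)(yi-ybar))
n = 3, xbar = 17/3 ≈ 5.666667, ybar = 32/3 ≈ 10.666667
sum((xi-xbar)(yi-ybar)) = -28/3 ≈ -9.333333
Cov = -9.333333 / 3 = -28/9 ≈ -3.111111

-3.1111


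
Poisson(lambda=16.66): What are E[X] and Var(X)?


E[X] = Var(X) = lambda = 16.66

16.66, 16.66


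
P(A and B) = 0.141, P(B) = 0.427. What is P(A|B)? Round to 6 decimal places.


P(A|B) = P(A and B) / P(B) = 0.141 / 0.427 = 141/427 ≈ 0.33021077

0.330211


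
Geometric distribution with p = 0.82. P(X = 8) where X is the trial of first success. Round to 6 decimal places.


P = (1-p)^(k-1) * p
(1-p)^(k-1) = 0.18^7 ≈ 0.000006122200
P = 0.000006122200 * 0.82 ≈ 0.000005020204

0.000005


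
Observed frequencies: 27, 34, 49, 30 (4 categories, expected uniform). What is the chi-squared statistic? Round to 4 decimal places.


chi2 = sum((O-E)^2/E), E = total/4
total = 140, E = 140/4 = 35
(27 - 35)^2 / 35 = 64 / 35 = 64/35 ≈ 1.828571
(34 - 35)^2 / 35 = 1 / 35 = 1/35 ≈ 0.028571
(49 - 35)^2 / 35 = 196 / 35 = 5.6
(30 - 35)^2 / 35 = 25 / 35 = 5/7 ≈ 0.714286
chi2 = 286/35 ≈ 8.171429

8.1714


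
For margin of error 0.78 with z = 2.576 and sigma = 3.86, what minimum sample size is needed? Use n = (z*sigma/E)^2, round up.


z*sigma/E = 2.576 * 3.86 / 0.78 = 62146/4875 ≈ 12.747897
(z*sigma/E)^2 ≈ 162.508889
round up: n = 163

163


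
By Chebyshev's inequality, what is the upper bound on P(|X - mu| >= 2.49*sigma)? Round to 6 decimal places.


P <= 1/k^2
k^2 = 2.49^2 = 6.2001
1/k^2 = 1 / 6.2001 ≈ 0.16128772

0.161288


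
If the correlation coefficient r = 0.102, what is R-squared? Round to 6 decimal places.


R^2 = r^2 = (0.102)^2 = 0.010404

0.010404


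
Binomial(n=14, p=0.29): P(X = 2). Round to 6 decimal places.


P = C(n,k) * p^k * (1-p)^(n-k)
C(14,2) = 91
p^k = 0.29^2 = 0.0841
(1-p)^(n-k) = 0.71^12 ≈ 0.01640968
P = 91 * 0.0841 * 0.01640968 ≈ 0.125585

0.125585


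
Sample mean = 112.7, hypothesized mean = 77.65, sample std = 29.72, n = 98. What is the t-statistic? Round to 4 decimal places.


t = (xbar - mu0) / (s/sqrt(n))
xbar - mu0 = 112.7 - 77.65 = 35.05
sqrt(98) ≈ 9.89949494
s/sqrt(n) = 29.72 / 9.89949494 ≈ 3.00217336
t = 35.05 / 3.00217336 ≈ 11.674875

11.6749


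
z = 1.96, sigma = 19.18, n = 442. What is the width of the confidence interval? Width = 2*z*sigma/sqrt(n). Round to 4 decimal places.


width = 2*z*sigma/sqrt(n)
2*z*sigma = 2 * 1.96 * 19.18 = 75.1856
sqrt(442) ≈ 21.023796
width = 75.1856 / 21.023796 ≈ 3.576214

3.5762


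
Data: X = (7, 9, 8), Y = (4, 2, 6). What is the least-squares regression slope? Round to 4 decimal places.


b = sum((xi-xbar)(yi-ybar)) / sum((xi-xbar)^2)
n = 3, xbar = 24/3 = 8, ybar = 12/3 = 4
Sxy = sum((xi-xbar)(yi-ybar)) = -2
Sxx = sum((xi-xbar)^2) = 2
b = Sxy / Sxx = -1

-1.0000


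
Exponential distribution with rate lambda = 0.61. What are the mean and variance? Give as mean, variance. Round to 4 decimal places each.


mean = 1/lam, var = 1/lam^2
mean = 1 / 0.61 = 100/61 ≈ 1.639344
lam^2 = 0.61^2 = 0.3721
var = 1 / 0.3721 = 10000/3721 ≈ 2.687450

1.6393, 2.6874


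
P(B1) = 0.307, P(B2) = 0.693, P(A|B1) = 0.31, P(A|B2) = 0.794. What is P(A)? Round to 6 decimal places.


P(A) = P(A|B1)*P(B1) + P(A|B2)*P(B2)
P(A|B1)*P(B1) = 0.31 * 0.307 = 0.09517
P(A|B2)*P(B2) = 0.794 * 0.693 = 0.550242
P(A) = 0.09517 + 0.550242 = 0.645412

0.645412


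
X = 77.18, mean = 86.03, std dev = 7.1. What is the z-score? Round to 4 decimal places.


z = (X - mu) / sigma
X - mu = 77.18 - 86.03 = -8.85
z = -8.85 / 7.1 = -177/142 ≈ -1.246479

-1.2465


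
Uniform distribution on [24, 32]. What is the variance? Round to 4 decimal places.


Var = (b-a)^2 / 12
(b-a)^2 = (32 - 24)^2 = 64
Var = 64/12 ≈ 5.333333

5.3333


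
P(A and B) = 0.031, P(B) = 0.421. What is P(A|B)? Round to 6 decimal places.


P(A|B) = P(A and B) / P(B) = 0.031 / 0.421 = 31/421 ≈ 0.07363420

0.073634


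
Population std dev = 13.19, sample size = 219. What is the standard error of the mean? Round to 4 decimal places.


SE = sigma / sqrt(n)
sqrt(219) ≈ 14.798649
SE = 13.19 / 14.798649 ≈ 0.891298

0.8913


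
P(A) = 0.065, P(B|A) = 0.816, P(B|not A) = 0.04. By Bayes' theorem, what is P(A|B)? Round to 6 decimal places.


P(A|B) = P(B|A)*P(A) / P(B), P(B) = P(B|A)*P(A) + P(B|not A)*P(not A)
P(B|A)*P(A) = 0.816 * 0.065 = 0.05304
P(B|not A)*P(not A) = 0.04 * 0.935 = 0.0374
P(B) = 0.05304 + 0.0374 = 0.09044
P(A|B) = 0.05304 / 0.09044 = 78/133 ≈ 0.58646617

0.586466


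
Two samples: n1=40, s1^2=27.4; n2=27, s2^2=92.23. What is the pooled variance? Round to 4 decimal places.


sp^2 = ((n1-1)*s1^2 + (n2-1)*s2^2)/(n1+n2-2)
(n1-1)*s1^2 = 39 * 27.4 = 1068.6
(n2-1)*s2^2 = 26 * 92.23 = 2397.98
numerator = 1068.6 + 2397.98 = 3466.58
n1+n2-2 = 65
sp^2 = 3466.58 / 65 = 53.332

53.3320


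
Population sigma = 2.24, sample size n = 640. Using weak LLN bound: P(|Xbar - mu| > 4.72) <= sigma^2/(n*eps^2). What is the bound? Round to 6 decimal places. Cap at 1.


bound = min(1, sigma^2/(n*eps^2))
sigma^2 = 2.24^2 = 5.0176
n*eps^2 = 640 * 4.72^2 = 640 * 22.2784 = 14258.176
sigma^2/(n*eps^2) = 5.0176 / 14258.176 ≈ 0.00035191

0.000352


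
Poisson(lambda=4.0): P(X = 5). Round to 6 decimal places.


P = e^(-lam) * lam^k / k!
e^(-4.0) ≈ 0.01831564
lam^k = 4.0^5 = 1024
k! = 5! = 120
P = 0.01831564 * 1024 / 120 ≈ 0.156293

0.156293


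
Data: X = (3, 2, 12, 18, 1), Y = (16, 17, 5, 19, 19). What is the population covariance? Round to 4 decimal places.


Cov = (1/n)*sum((xi-xbar)(yi-ybar))
n = 5, xbar = 36/5 = 7.2, ybar = 76/5 = 15.2
sum((xi-xbar)(yi-ybar)) = -44.2
Cov = -44.2 / 5 = -8.84

-8.8400


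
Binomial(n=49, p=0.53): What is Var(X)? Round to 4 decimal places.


Var = n*p*(1-p) = 49 * 0.53 * 0.47 = 12.2059

12.2059


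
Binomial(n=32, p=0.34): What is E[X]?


E[X] = n*p = 32 * 0.34 = 10.88

10.88


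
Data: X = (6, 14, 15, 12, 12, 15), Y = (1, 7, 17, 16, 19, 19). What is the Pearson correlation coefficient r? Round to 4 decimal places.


r = sum((xi-xbar)(yi-ybar)) / sqrt(sum((xi-xbar)^2) * sum((yi-ybar)^2))
n = 6, xbar = 74/6 = 37/3 ≈ 12.333333, ybar = 79/6 ≈ 13.166667
Sxy = sum((xi-xbar)(yi-ybar)) = 269/3 ≈ 89.666667
Sxx = sum((xi-xbar)^2) = 172/3 ≈ 57.333333
Syy = sum((yi-ybar)^2) = 1661/6 ≈ 276.833333
sqrt(Sxx*Syy) ≈ 125.983244
r = Sxy / sqrt(Sxx*Syy) = 89.666667 / 125.983244 ≈ 0.711735

0.7117


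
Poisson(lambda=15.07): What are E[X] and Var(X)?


E[X] = Var(X) = lambda = 15.07

15.07, 15.07


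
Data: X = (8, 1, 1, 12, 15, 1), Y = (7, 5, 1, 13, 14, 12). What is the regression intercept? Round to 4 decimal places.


a = ybar - b*xbar, where b = sum((xi-xbar)(yi-ybar)) / sum((xi-xbar)^2)
n = 6, xbar = 38/6 = 19/3 ≈ 6.333333, ybar = 52/6 = 26/3 ≈ 8.666667
Sxy = sum((xi-xbar)(yi-ybar)) = 332/3 ≈ 110.666667
Sxx = sum((xi-xbar)^2) = 586/3 ≈ 195.333333
b = Sxy / Sxx = 166/293 ≈ 0.566553
a = 8.666667 - 0.566553 * 6.333333 = 1488/293 ≈ 5.078498

5.0785


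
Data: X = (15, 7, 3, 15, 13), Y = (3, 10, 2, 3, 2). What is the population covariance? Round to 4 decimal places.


Cov = (1/n)*sum((xi-xbar)(yi-ybar))
n = 5, xbar = 53/5 = 10.6, ybar = 20/5 = 4
sum((xi-xbar)(yi-ybar)) = -20
Cov = -20 / 5 = -4

-4.0000


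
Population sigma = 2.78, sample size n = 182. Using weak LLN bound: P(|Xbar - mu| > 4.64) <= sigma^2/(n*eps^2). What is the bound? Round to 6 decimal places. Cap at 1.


bound = min(1, sigma^2/(n*eps^2))
sigma^2 = 2.78^2 = 7.7284
n*eps^2 = 182 * 4.64^2 = 182 * 21.5296 = 3918.3872
sigma^2/(n*eps^2) = 7.7284 / 3918.3872 ≈ 0.00197234

0.001972


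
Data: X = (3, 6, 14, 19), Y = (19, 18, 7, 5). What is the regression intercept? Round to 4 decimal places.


a = ybar - b*xbar, where b = sum((xi-xbar)(yi-ybar)) / sum((xi-xbar)^2)
n = 4, xbar = 42/4 = 10.5, ybar = 49/4 = 12.25
Sxy = sum((xi-xbar)(yi-ybar)) = -156.5
Sxx = sum((xi-xbar)^2) = 161
b = Sxy / Sxx = -313/322 ≈ -0.972050
a = 12.25 - (-0.972050) * 10.5 = 1033/46 ≈ 22.456522

22.4565


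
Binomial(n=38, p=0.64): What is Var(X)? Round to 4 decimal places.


Var = n*p*(1-p) = 38 * 0.64 * 0.36 = 8.7552

8.7552


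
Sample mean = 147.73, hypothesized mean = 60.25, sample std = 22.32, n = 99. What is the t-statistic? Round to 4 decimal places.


t = (xbar - mu0) / (s/sqrt(n))
xbar - mu0 = 147.73 - 60.25 = 87.48
sqrt(99) ≈ 9.94987437
s/sqrt(n) = 22.32 / 9.94987437 ≈ 2.24324440
t = 87.48 / 2.24324440 ≈ 38.997088

38.9971


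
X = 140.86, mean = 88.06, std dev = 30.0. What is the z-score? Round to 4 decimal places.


z = (X - mu) / sigma
X - mu = 140.86 - 88.06 = 52.8
z = 52.8 / 30.0 = 1.76

1.7600


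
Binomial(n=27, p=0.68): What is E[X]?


E[X] = n*p = 27 * 0.68 = 18.36

18.36


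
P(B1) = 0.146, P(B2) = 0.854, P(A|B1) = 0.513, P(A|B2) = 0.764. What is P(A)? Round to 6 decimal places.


P(A) = P(A|B1)*P(B1) + P(A|B2)*P(B2)
P(A|B1)*P(B1) = 0.513 * 0.146 = 0.074898
P(A|B2)*P(B2) = 0.764 * 0.854 = 0.652456
P(A) = 0.074898 + 0.652456 = 0.727354

0.727354


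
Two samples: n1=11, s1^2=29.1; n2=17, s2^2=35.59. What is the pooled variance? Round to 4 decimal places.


sp^2 = ((n1-1)*s1^2 + (n2-1)*s2^2)/(n1+n2-2)
(n1-1)*s1^2 = 10 * 29.1 = 291
(n2-1)*s2^2 = 16 * 35.59 = 569.44
numerator = 291 + 569.44 = 860.44
n1+n2-2 = 26
sp^2 = 860.44 / 26 = 21511/650 ≈ 33.093846

33.0938


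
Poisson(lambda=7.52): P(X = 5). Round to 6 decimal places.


P = e^(-lam) * lam^k / k!
e^(-7.52) ≈ 0.0005421326
lam^k = 7.52^5 ≈ 24048.567006
k! = 5! = 120
P = 0.0005421326 * 24048.567006 / 120 ≈ 0.108646

0.108646


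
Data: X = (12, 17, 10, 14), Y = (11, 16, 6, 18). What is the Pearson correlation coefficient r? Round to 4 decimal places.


r = sum((xi-xbar)(yi-ybar)) / sqrt(sum((xi-xbar)^2) * sum((yi-ybar)^2))
n = 4, xbar = 53/4 = 13.25, ybar = 51/4 = 12.75
Sxy = sum((xi-xbar)(yi-ybar)) = 40.25
Sxx = sum((xi-xbar)^2) = 26.75
Syy = sum((yi-ybar)^2) = 86.75
sqrt(Sxx*Syy) ≈ 48.172217
r = Sxy / sqrt(Sxx*Syy) = 40.25 / 48.172217 ≈ 0.835544

0.8355


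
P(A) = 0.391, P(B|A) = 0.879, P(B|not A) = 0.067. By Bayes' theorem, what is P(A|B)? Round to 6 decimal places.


P(A|B) = P(B|A)*P(A) / P(B), P(B) = P(B|A)*P(A) + P(B|not A)*P(not A)
P(B|A)*P(A) = 0.879 * 0.391 = 0.343689
P(B|not A)*P(not A) = 0.067 * 0.609 = 0.040803
P(B) = 0.343689 + 0.040803 = 0.384492
P(A|B) = 0.343689 / 0.384492 ≈ 0.89387816

0.893878


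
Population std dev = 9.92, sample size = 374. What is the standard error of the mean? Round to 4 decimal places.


SE = sigma / sqrt(n)
sqrt(374) ≈ 19.339080
SE = 9.92 / 19.339080 ≈ 0.512951

0.5130


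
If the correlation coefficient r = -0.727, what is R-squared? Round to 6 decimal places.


R^2 = r^2 = (-0.727)^2 = 0.528529

0.528529


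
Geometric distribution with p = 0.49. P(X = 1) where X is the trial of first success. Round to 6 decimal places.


P = (1-p)^(k-1) * p
(1-p)^(k-1) = 0.51^0 = 1
P = 1 * 0.49 = 0.49

0.490000


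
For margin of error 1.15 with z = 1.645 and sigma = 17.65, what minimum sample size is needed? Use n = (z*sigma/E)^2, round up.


z*sigma/E = 1.645 * 17.65 / 1.15 = 116137/4600 ≈ 25.247174
(z*sigma/E)^2 ≈ 637.419791
round up: n = 638

638


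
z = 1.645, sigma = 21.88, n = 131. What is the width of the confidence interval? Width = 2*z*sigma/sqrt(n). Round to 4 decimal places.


width = 2*z*sigma/sqrt(n)
2*z*sigma = 2 * 1.645 * 21.88 = 71.9852
sqrt(131) ≈ 11.445523
width = 71.9852 / 11.445523 ≈ 6.289376

6.2894


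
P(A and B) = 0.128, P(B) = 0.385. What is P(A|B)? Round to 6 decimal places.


P(A|B) = P(A and B) / P(B) = 0.128 / 0.385 = 128/385 ≈ 0.33246753

0.332468


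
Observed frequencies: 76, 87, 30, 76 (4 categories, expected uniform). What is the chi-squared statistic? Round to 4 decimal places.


chi2 = sum((O-E)^2/E), E = total/4
total = 269, E = 269/4 = 67.25
(76 - 67.25)^2 / 67.25 = 76.5625 / 67.25 = 1225/1076 ≈ 1.138476
(87 - 67.25)^2 / 67.25 = 390.0625 / 67.25 = 6241/1076 ≈ 5.800186
(30 - 67.25)^2 / 67.25 = 1387.5625 / 67.25 = 22201/1076 ≈ 20.632900
(76 - 67.25)^2 / 67.25 = 76.5625 / 67.25 = 1225/1076 ≈ 1.138476
chi2 = 7723/269 ≈ 28.710037

28.7100


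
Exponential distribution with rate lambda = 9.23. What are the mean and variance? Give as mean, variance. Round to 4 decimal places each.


mean = 1/lam, var = 1/lam^2
mean = 1 / 9.23 = 100/923 ≈ 0.108342
lam^2 = 9.23^2 = 85.1929
var = 1 / 85.1929 ≈ 0.011738

0.1083, 0.0117


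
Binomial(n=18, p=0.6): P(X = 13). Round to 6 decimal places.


P = C(n,k) * p^k * (1-p)^(n-k)
C(18,13) = 8568
p^k = 0.6^13 ≈ 0.001306069
(1-p)^(n-k) = 0.4^5 = 0.01024
P = 8568 * 0.001306069 * 0.01024 ≈ 0.114590

0.114590


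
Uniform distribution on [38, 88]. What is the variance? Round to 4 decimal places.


Var = (b-a)^2 / 12
(b-a)^2 = (88 - 38)^2 = 2500
Var = 2500/12 ≈ 208.333333

208.3333


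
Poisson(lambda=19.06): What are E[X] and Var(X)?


E[X] = Var(X) = lambda = 19.06

19.06, 19.06


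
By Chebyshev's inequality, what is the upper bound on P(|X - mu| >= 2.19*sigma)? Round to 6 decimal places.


P <= 1/k^2
k^2 = 2.19^2 = 4.7961
1/k^2 = 1 / 4.7961 ≈ 0.20850274

0.208503


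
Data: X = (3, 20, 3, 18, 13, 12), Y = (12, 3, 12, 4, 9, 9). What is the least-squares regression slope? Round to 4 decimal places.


b = sum((xi-xbar)(yi-ybar)) / sum((xi-xbar)^2)
n = 6, xbar = 69/6 = 11.5, ybar = 49/6 ≈ 8.166667
Sxy = sum((xi-xbar)(yi-ybar)) = -134.5
Sxx = sum((xi-xbar)^2) = 261.5
b = Sxy / Sxx = -269/523 ≈ -0.514340

-0.5143


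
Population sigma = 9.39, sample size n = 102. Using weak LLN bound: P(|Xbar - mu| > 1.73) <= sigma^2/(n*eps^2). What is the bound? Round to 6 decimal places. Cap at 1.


bound = min(1, sigma^2/(n*eps^2))
sigma^2 = 9.39^2 = 88.1721
n*eps^2 = 102 * 1.73^2 = 102 * 2.9929 = 305.2758
sigma^2/(n*eps^2) = 88.1721 / 305.2758 ≈ 0.28882768

0.288828


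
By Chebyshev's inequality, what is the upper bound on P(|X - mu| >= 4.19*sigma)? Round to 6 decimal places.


P <= 1/k^2
k^2 = 4.19^2 = 17.5561
1/k^2 = 1 / 17.5561 ≈ 0.05696026

0.056960


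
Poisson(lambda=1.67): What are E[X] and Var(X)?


E[X] = Var(X) = lambda = 1.67

1.67, 1.67


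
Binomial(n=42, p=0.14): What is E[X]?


E[X] = n*p = 42 * 0.14 = 5.88

5.88


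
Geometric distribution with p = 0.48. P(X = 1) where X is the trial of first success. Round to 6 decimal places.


P = (1-p)^(k-1) * p
(1-p)^(k-1) = 0.52^0 = 1
P = 1 * 0.48 = 0.48

0.480000


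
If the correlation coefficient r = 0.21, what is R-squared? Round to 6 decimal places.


R^2 = r^2 = (0.21)^2 = 0.0441

0.044100


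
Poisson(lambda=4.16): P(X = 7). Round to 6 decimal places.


P = e^(-lam) * lam^k / k!
e^(-4.16) ≈ 0.01560756
lam^k = 4.16^7 ≈ 21560.226271
k! = 7! = 5040
P = 0.01560756 * 21560.226271 / 5040 ≈ 0.066766

0.066766


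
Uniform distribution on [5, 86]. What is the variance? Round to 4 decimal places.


Var = (b-a)^2 / 12
(b-a)^2 = (86 - 5)^2 = 6561
Var = 6561/12 = 546.75

546.7500


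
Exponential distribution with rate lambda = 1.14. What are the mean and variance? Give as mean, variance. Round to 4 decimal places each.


mean = 1/lam, var = 1/lam^2
mean = 1 / 1.14 = 50/57 ≈ 0.877193
lam^2 = 1.14^2 = 1.2996
var = 1 / 1.2996 = 2500/3249 ≈ 0.769468

0.8772, 0.7695


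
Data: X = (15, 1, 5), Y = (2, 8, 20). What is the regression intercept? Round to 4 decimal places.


a = ybar - b*xbar, where b = sum((xi-xbar)(yi-ybar)) / sum((xi-xbar)^2)
n = 3, xbar = 21/3 = 7, ybar = 30/3 = 10
Sxy = sum((xi-xbar)(yi-ybar)) = -72
Sxx = sum((xi-xbar)^2) = 104
b = Sxy / Sxx = -9/13 ≈ -0.692308
a = 10 - (-0.692308) * 7 = 193/13 ≈ 14.846154

14.8462


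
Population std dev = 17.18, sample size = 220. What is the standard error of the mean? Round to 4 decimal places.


SE = sigma / sqrt(n)
sqrt(220) ≈ 14.832397
SE = 17.18 / 14.832397 ≈ 1.158275

1.1583


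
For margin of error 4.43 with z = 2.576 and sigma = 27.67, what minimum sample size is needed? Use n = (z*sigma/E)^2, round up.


z*sigma/E = 2.576 * 27.67 / 4.43 ≈ 16.089824
(z*sigma/E)^2 ≈ 258.882434
round up: n = 259

259


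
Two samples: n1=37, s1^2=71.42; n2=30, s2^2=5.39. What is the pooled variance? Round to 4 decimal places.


sp^2 = ((n1-1)*s1^2 + (n2-1)*s2^2)/(n1+n2-2)
(n1-1)*s1^2 = 36 * 71.42 = 2571.12
(n2-1)*s2^2 = 29 * 5.39 = 156.31
numerator = 2571.12 + 156.31 = 2727.43
n1+n2-2 = 65
sp^2 = 2727.43 / 65 = 272743/6500 ≈ 41.960462

41.9605


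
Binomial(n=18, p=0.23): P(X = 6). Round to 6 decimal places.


P = C(n,k) * p^k * (1-p)^(n-k)
C(18,6) = 18564
p^k = 0.23^6 ≈ 0.0001480359
(1-p)^(n-k) = 0.77^12 ≈ 0.04343989
P = 18564 * 0.0001480359 * 0.04343989 ≈ 0.119379

0.119379


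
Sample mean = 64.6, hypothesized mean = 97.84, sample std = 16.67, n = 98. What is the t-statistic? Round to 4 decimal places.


t = (xbar - mu0) / (s/sqrt(n))
xbar - mu0 = 64.6 - 97.84 = -33.24
sqrt(98) ≈ 9.89949494
s/sqrt(n) = 16.67 / 9.89949494 ≈ 1.68392429
t = -33.24 / 1.68392429 ≈ -19.739605

-19.7396


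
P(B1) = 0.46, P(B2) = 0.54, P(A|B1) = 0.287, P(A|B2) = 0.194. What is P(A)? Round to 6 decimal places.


P(A) = P(A|B1)*P(B1) + P(A|B2)*P(B2)
P(A|B1)*P(B1) = 0.287 * 0.46 = 0.13202
P(A|B2)*P(B2) = 0.194 * 0.54 = 0.10476
P(A) = 0.13202 + 0.10476 = 0.23678

0.236780


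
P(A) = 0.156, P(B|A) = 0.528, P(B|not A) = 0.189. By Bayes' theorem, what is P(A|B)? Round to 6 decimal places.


P(A|B) = P(B|A)*P(A) / P(B), P(B) = P(B|A)*P(A) + P(B|not A)*P(not A)
P(B|A)*P(A) = 0.528 * 0.156 = 0.082368
P(B|not A)*P(not A) = 0.189 * 0.844 = 0.159516
P(B) = 0.082368 + 0.159516 = 0.241884
P(A|B) = 0.082368 / 0.241884 = 2288/6719 ≈ 0.34052686

0.340527


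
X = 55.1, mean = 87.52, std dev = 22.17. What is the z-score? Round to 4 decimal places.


z = (X - mu) / sigma
X - mu = 55.1 - 87.52 = -32.42
z = -32.42 / 22.17 = -3242/2217 ≈ -1.462336

-1.4623


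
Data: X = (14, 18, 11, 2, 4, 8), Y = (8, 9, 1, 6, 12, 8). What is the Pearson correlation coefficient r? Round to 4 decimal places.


r = sum((xi-xbar)(yi-ybar)) / sqrt(sum((xi-xbar)^2) * sum((yi-ybar)^2))
n = 6, xbar = 57/6 = 9.5, ybar = 44/6 = 22/3 ≈ 7.333333
Sxy = sum((xi-xbar)(yi-ybar)) = -9
Sxx = sum((xi-xbar)^2) = 183.5
Syy = sum((yi-ybar)^2) = 202/3 ≈ 67.333333
sqrt(Sxx*Syy) ≈ 111.156046
r = Sxy / sqrt(Sxx*Syy) = -9 / 111.156046 ≈ -0.080967

-0.0810


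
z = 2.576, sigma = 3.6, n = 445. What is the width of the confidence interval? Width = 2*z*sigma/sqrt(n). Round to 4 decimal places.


width = 2*z*sigma/sqrt(n)
2*z*sigma = 2 * 2.576 * 3.6 = 18.5472
sqrt(445) ≈ 21.095023
width = 18.5472 / 21.095023 ≈ 0.879222

0.8792


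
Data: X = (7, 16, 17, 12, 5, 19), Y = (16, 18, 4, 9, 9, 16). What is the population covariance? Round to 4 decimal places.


Cov = (1/n)*sum((xi-xbar)(yi-ybar))
n = 6, xbar = 76/6 = 38/3 ≈ 12.666667, ybar = 72/6 = 12
sum((xi-xbar)(yi-ybar)) = 13
Cov = 13 / 6 = 13/6 ≈ 2.166667

2.1667


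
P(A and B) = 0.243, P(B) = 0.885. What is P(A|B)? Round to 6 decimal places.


P(A|B) = P(A and B) / P(B) = 0.243 / 0.885 = 81/295 ≈ 0.27457627

0.274576


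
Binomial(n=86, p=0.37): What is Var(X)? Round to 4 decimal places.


Var = n*p*(1-p) = 86 * 0.37 * 0.63 = 20.0466

20.0466


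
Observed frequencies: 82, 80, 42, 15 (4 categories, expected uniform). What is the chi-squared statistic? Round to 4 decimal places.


chi2 = sum((O-E)^2/E), E = total/4
total = 219, E = 219/4 = 54.75
(82 - 54.75)^2 / 54.75 = 742.5625 / 54.75 = 11881/876 ≈ 13.562785
(80 - 54.75)^2 / 54.75 = 637.5625 / 54.75 = 10201/876 ≈ 11.644977
(42 - 54.75)^2 / 54.75 = 162.5625 / 54.75 = 867/292 ≈ 2.969178
(15 - 54.75)^2 / 54.75 = 1580.0625 / 54.75 = 8427/292 ≈ 28.859589
chi2 = 12491/219 ≈ 57.036530

57.0365


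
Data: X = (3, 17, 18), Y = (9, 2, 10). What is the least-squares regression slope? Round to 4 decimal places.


b = sum((xi-xbar)(yi-ybar)) / sum((xi-xbar)^2)
n = 3, xbar = 38/3 ≈ 12.666667, ybar = 21/3 = 7
Sxy = sum((xi-xbar)(yi-ybar)) = -25
Sxx = sum((xi-xbar)^2) = 422/3 ≈ 140.666667
b = Sxy / Sxx = -75/422 ≈ -0.177725

-0.1777


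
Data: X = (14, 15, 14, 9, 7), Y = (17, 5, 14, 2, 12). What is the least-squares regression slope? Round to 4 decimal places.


b = sum((xi-xbar)(yi-ybar)) / sum((xi-xbar)^2)
n = 5, xbar = 59/5 = 11.8, ybar = 50/5 = 10
Sxy = sum((xi-xbar)(yi-ybar)) = 21
Sxx = sum((xi-xbar)^2) = 50.8
b = Sxy / Sxx = 105/254 ≈ 0.413386

0.4134


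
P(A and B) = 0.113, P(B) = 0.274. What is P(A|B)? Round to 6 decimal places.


P(A|B) = P(A and B) / P(B) = 0.113 / 0.274 = 113/274 ≈ 0.41240876

0.412409


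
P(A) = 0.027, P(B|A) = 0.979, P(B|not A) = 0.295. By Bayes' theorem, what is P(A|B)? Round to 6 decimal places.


P(A|B) = P(B|A)*P(A) / P(B), P(B) = P(B|A)*P(A) + P(B|not A)*P(not A)
P(B|A)*P(A) = 0.979 * 0.027 = 0.026433
P(B|not A)*P(not A) = 0.295 * 0.973 = 0.287035
P(B) = 0.026433 + 0.287035 = 0.313468
P(A|B) = 0.026433 / 0.313468 ≈ 0.08432440

0.084324


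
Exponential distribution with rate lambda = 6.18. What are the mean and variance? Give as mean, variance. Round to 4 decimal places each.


mean = 1/lam, var = 1/lam^2
mean = 1 / 6.18 = 50/309 ≈ 0.161812
lam^2 = 6.18^2 = 38.1924
var = 1 / 38.1924 ≈ 0.026183

0.1618, 0.0262


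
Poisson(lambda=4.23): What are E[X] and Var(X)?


E[X] = Var(X) = lambda = 4.23

4.23, 4.23


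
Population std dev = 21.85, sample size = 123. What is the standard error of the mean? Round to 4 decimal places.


SE = sigma / sqrt(n)
sqrt(123) ≈ 11.090537
SE = 21.85 / 11.090537 ≈ 1.970148

1.9701


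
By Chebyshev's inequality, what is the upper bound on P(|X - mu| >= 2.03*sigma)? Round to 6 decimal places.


P <= 1/k^2
k^2 = 2.03^2 = 4.1209
1/k^2 = 1 / 4.1209 ≈ 0.24266544

0.242665
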